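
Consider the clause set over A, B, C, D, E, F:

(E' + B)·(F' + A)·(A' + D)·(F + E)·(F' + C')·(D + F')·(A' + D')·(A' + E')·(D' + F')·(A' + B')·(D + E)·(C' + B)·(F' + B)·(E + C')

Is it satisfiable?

Yes

Suppose E = 1.
(B) alone gives B = 1.
(A') alone gives A = 0.
(F') alone gives F = 0.
No clause remains; C, D are free.
A satisfying assignment: A: 0, B: 1, C: 1, D: 1, E: 1, F: 0.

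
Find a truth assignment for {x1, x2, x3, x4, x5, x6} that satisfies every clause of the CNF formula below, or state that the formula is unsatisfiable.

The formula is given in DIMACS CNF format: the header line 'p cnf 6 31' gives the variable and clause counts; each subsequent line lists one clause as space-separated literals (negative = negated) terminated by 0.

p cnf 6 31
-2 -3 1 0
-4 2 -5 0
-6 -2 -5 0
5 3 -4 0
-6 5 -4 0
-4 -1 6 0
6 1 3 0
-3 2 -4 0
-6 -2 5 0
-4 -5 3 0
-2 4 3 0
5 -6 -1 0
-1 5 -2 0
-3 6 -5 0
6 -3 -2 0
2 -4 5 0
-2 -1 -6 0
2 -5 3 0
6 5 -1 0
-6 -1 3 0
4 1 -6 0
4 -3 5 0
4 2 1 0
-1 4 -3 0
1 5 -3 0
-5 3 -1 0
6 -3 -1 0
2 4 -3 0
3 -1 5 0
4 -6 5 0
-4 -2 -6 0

UNSATISFIABLE

Suppose x2 = False.
Suppose x4 = False.
(x1) alone gives x1 = True.
(¬x3) alone gives x3 = False.
(¬x5) alone gives x5 = False.
Now (x5) is unsatisfied and unit — conflict.
So x4 must be the other value — set x4 = True.
(¬x5) alone gives x5 = False.
Now (x5) is unsatisfied and unit — conflict.
Either choice for x4 ends in contradiction.
So x2 must be the other value — set x2 = True.
Suppose x3 = False.
(x4) alone gives x4 = True.
(x5) alone gives x5 = True.
Now (¬x5) is unsatisfied and unit — conflict.
So x3 must be the other value — set x3 = True.
(x1) alone gives x1 = True.
(x5) alone gives x5 = True.
(¬x6) alone gives x6 = False.
Now (x6) is unsatisfied and unit — conflict.
Either choice for x3 ends in contradiction.
Either choice for x2 ends in contradiction.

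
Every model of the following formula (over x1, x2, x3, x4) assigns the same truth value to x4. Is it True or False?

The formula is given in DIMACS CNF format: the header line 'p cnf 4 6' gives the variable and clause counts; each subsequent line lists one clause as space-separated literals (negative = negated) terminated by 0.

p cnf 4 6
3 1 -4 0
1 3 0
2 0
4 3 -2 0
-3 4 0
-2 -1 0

Suppose x4 = False.
(x2) alone gives x2 = True.
(x3) alone gives x3 = True.
Now (¬x3) is unsatisfied and unit — conflict.
So every satisfying assignment has x4 = True.

True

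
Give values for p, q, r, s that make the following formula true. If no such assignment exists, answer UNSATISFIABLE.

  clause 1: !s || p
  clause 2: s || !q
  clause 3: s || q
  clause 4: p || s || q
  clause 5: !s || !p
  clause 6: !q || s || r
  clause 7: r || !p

UNSATISFIABLE

Branch on s: set s = false.
Unit clause (!q) forces q = false.
Now (q) is unsatisfied and unit — conflict.
Undo s and try s = true.
Unit clause (p) forces p = true.
Now (!p) is unsatisfied and unit — conflict.
Neither s = true nor s = false works.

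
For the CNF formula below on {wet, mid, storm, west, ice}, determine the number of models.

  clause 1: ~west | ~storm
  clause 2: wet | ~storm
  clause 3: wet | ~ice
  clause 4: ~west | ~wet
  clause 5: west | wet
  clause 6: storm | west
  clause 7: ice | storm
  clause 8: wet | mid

There are 2^5 = 32 truth assignments over (wet, mid, storm, west, ice).
Split on mid. With mid = 1, the clauses containing mid are satisfied and ~mid drops from the rest; 2 of the 2^4 = 16 assignments to the other variables satisfy what remains.
With mid = 0, by the same count on the reduced clause set, 2 assignments work.
Total: 2 + 2 = 4.

4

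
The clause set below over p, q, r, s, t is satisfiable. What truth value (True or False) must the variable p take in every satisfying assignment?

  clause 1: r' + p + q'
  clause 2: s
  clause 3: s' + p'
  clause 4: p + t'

Suppose p = 1.
From the singleton clause (s), s = 1.
But (s') is also a unit clause — contradiction.
So every satisfying assignment has p = False.

False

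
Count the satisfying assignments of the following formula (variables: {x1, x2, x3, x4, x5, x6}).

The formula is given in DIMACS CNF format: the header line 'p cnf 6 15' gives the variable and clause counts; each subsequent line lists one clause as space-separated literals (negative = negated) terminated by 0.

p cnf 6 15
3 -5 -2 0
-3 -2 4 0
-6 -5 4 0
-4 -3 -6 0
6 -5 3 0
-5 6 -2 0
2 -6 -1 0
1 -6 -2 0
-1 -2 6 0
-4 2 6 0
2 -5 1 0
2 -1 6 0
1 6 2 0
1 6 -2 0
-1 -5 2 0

There are 2^6 = 64 truth assignments over (x1, x2, x3, x4, x5, x6).
Split on x1. With x1 = True, the clauses containing x1 are satisfied and ¬x1 drops from the rest; 2 of the 2^5 = 32 assignments to the other variables satisfy what remains.
With x1 = False, by the same count on the reduced clause set, 3 assignments work.
(One model: x1=F, x2=F, x3=F, x4=F, x5=F, x6=T.)
Total: 2 + 3 = 5.

5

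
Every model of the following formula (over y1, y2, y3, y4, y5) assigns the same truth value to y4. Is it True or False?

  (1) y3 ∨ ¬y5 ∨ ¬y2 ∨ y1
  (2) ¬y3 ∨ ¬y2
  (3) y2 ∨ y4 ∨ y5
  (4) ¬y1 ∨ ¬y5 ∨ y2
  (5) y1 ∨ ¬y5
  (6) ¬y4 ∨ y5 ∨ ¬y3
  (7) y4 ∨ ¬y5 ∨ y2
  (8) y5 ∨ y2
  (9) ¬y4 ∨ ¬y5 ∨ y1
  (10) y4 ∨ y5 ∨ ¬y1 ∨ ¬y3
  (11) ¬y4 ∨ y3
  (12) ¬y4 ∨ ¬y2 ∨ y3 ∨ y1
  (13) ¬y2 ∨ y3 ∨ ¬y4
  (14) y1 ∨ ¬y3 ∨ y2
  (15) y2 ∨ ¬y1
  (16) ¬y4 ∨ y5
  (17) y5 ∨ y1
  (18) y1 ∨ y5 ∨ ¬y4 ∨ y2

False

Suppose y4 = True.
From the singleton clause (y3), y3 = True.
From the singleton clause (¬y2), y2 = False.
From the singleton clause (y5), y5 = True.
From the singleton clause (¬y1), y1 = False.
But (y1) is also a unit clause — contradiction.
So every satisfying assignment has y4 = False.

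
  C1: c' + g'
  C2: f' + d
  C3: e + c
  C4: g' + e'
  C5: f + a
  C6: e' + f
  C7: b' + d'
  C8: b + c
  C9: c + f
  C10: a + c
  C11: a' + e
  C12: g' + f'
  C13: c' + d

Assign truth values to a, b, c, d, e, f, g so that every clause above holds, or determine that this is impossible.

a ↦ 0,  b ↦ 0,  c ↦ 1,  d ↦ 1,  e ↦ 0,  f ↦ 1,  g ↦ 0

Suppose c = 1.
The clause (g') is unit, so g = 0.
The clause (d) is unit, so d = 1.
The clause (b') is unit, so b = 0.
Suppose f = 1.
Suppose a = 0.
Every clause is now satisfied; e is unconstrained.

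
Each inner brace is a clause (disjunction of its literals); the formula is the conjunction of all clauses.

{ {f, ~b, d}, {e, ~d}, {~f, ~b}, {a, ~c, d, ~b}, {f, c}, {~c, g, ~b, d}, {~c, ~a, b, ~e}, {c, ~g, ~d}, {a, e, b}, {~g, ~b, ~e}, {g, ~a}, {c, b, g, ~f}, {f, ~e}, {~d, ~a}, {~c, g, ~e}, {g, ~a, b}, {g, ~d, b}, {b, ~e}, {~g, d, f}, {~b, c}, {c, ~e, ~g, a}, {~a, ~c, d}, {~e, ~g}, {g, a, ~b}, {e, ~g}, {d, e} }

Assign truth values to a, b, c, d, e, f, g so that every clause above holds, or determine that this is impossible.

Try e = 1.
The clause (f) is unit, so f = 1.
The clause (~b) is unit, so b = 0.
That conflicts with the unit clause (b).
Undo e and try e = 0.
The clause (~d) is unit, so d = 0.
That conflicts with the unit clause (d).
Either choice for e ends in contradiction.

UNSATISFIABLE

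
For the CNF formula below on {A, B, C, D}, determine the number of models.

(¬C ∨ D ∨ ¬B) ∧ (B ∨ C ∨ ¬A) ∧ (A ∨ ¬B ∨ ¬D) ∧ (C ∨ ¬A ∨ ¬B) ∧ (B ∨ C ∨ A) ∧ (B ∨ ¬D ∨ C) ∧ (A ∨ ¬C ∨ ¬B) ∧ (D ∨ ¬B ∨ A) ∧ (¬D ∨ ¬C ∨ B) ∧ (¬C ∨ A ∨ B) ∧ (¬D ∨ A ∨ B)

2

There are 2^4 = 16 truth assignments over (A, B, C, D).
Check each against the 11 clauses (columns in the order A, B, C, D):
  F F F F  ✗ fails (B ∨ C ∨ A)
  F F F T  ✗ fails (B ∨ C ∨ A)
  F F T F  ✗ fails (¬C ∨ A ∨ B)
  F F T T  ✗ fails (¬D ∨ ¬C ∨ B)
  F T F F  ✗ fails (D ∨ ¬B ∨ A)
  F T F T  ✗ fails (A ∨ ¬B ∨ ¬D)
  F T T F  ✗ fails (¬C ∨ D ∨ ¬B)
  F T T T  ✗ fails (A ∨ ¬B ∨ ¬D)
  T F F F  ✗ fails (B ∨ C ∨ ¬A)
  T F F T  ✗ fails (B ∨ C ∨ ¬A)
  T F T F  ✓ satisfies all
  T F T T  ✗ fails (¬D ∨ ¬C ∨ B)
  T T F F  ✗ fails (C ∨ ¬A ∨ ¬B)
  T T F T  ✗ fails (C ∨ ¬A ∨ ¬B)
  T T T F  ✗ fails (¬C ∨ D ∨ ¬B)
  T T T T  ✓ satisfies all
2 of the 16 rows are models.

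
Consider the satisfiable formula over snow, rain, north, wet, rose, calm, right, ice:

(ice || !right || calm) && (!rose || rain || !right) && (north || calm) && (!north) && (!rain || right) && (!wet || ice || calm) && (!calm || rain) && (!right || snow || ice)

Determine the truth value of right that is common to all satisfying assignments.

True

Suppose right = false.
The clause (!north) is unit, so north = false.
The clause (calm) is unit, so calm = true.
The clause (!rain) is unit, so rain = false.
That conflicts with the unit clause (rain).
So every satisfying assignment has right = True.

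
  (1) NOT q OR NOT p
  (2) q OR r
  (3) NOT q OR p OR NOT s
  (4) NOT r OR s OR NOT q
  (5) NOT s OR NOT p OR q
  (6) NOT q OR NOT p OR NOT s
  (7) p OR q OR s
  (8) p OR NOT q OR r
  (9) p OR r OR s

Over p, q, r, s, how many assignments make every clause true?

2

There are 2^4 = 16 truth assignments over (p, q, r, s).
Split on q. With q = true, the clauses containing q are satisfied and NOT q drops from the rest; 0 of the 2^3 = 8 assignments to the other variables satisfy what remains.
With q = false, by the same count on the reduced clause set, 2 assignments work.
Total: 0 + 2 = 2.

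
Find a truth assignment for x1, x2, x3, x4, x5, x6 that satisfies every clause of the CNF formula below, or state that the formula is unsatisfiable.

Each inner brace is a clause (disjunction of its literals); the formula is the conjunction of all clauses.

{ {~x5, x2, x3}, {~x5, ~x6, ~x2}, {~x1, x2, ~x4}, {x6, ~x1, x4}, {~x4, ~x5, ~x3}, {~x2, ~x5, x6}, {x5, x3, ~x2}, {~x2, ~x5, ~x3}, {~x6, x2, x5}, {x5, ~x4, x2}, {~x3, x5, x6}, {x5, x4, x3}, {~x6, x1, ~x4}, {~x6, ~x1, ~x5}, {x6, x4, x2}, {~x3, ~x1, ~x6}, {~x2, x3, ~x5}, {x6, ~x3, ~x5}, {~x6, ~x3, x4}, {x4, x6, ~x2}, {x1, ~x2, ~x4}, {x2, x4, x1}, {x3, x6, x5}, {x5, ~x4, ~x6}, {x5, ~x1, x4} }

UNSATISFIABLE

Case x5 = 0:
Case x3 = 1:
From the singleton clause (x6), x6 = 1.
From the singleton clause (x2), x2 = 1.
From the singleton clause (~x1), x1 = 0.
From the singleton clause (~x4), x4 = 0.
That conflicts with the unit clause (x4).
Backtrack on x3: now try x3 = 0.
From the singleton clause (~x2), x2 = 0.
From the singleton clause (~x6), x6 = 0.
That conflicts with the unit clause (x6).
Both values of x3 lead to a conflict.
Backtrack on x5: now try x5 = 1.
Case x2 = 1:
From the singleton clause (~x6), x6 = 0.
That conflicts with the unit clause (x6).
Backtrack on x2: now try x2 = 0.
From the singleton clause (x3), x3 = 1.
From the singleton clause (~x4), x4 = 0.
From the singleton clause (x6), x6 = 1.
That conflicts with the unit clause (~x6).
Both values of x2 lead to a conflict.
Both values of x5 lead to a conflict.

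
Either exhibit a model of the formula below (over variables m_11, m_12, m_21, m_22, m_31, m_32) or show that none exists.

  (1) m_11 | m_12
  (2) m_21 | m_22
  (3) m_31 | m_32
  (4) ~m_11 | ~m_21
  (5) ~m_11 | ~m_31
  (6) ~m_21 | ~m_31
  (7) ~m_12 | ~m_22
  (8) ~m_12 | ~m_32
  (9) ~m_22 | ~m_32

Branch on m_11: set m_11 = 1.
(~m_21) alone gives m_21 = 0.
(m_22) alone gives m_22 = 1.
(~m_31) alone gives m_31 = 0.
(m_32) alone gives m_32 = 1.
But (~m_32) is also a unit clause — contradiction.
Undo m_11 and try m_11 = 0.
(m_12) alone gives m_12 = 1.
(~m_22) alone gives m_22 = 0.
(m_21) alone gives m_21 = 1.
(~m_31) alone gives m_31 = 0.
(m_32) alone gives m_32 = 1.
But (~m_32) is also a unit clause — contradiction.
Either choice for m_11 ends in contradiction.

UNSATISFIABLE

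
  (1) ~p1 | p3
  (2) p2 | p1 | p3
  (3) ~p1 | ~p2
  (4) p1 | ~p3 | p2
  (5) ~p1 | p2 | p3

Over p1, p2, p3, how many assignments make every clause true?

There are 2^3 = 8 truth assignments over (p1, p2, p3).
Check each against the 5 clauses (columns in the order p1, p2, p3):
  F F F  ✗ fails (p2 | p1 | p3)
  F F T  ✗ fails (p1 | ~p3 | p2)
  F T F  ✓ satisfies all
  F T T  ✓ satisfies all
  T F F  ✗ fails (~p1 | p3)
  T F T  ✓ satisfies all
  T T F  ✗ fails (~p1 | p3)
  T T T  ✗ fails (~p1 | ~p2)
3 of the 8 rows are models.

3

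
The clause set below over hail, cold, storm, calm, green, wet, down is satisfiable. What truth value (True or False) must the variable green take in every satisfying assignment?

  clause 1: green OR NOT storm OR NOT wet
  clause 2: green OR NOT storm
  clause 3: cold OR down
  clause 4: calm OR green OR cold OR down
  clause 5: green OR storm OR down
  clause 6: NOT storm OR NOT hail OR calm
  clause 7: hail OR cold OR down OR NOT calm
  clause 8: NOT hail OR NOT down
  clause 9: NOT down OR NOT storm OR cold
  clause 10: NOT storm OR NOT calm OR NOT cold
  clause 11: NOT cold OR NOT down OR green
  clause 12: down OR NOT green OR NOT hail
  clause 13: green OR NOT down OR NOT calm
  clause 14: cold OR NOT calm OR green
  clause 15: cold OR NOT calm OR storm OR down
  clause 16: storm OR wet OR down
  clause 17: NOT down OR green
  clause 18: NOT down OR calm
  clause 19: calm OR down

True

Suppose green = false.
(NOT storm) alone gives storm = false.
(down) alone gives down = true.
That conflicts with the unit clause (NOT down).
So every satisfying assignment has green = True.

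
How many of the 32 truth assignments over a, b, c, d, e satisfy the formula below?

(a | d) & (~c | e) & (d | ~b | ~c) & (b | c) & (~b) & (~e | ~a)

1

There are 2^5 = 32 truth assignments over (a, b, c, d, e).
Split on a. With a = 1, the clauses containing a are satisfied and ~a drops from the rest; 0 of the 2^4 = 16 assignments to the other variables satisfy what remains.
With a = 0, by the same count on the reduced clause set, 1 assignment works.
Total: 0 + 1 = 1.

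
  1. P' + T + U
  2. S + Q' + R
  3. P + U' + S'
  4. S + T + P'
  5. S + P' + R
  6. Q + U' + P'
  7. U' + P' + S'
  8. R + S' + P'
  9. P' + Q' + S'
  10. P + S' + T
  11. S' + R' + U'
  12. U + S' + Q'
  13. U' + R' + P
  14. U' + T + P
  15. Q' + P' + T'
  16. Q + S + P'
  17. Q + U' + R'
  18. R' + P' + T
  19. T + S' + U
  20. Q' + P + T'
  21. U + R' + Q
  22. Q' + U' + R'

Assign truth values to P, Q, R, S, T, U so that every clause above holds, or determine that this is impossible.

Suppose P = 0.
Suppose U = 0.
Suppose S = 1.
Unit clause (T) forces T = 1.
Unit clause (Q') forces Q = 0.
Unit clause (R') forces R = 0.
All clauses are satisfied.

P: 0, Q: 0, R: 0, S: 1, T: 1, U: 0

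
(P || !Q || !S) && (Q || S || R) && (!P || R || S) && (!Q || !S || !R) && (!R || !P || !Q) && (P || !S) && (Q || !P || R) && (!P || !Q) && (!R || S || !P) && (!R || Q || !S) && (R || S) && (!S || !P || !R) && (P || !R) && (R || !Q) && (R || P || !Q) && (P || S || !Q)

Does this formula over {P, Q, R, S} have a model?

Case P = true:
Unit clause (!Q) forces Q = false.
Unit clause (R) forces R = true.
Unit clause (S) forces S = true.
Now (!S) is unsatisfied and unit — conflict.
That branch fails; take P = false instead.
Unit clause (!S) forces S = false.
Unit clause (R) forces R = true.
Now (!R) is unsatisfied and unit — conflict.
Both values of P lead to a conflict.
No assignment satisfies every clause.

No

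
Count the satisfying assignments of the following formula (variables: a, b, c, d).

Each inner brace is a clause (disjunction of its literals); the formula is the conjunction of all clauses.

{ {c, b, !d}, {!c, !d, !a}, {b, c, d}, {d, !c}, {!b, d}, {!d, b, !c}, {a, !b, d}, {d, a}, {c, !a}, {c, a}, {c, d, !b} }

There are 2^4 = 16 truth assignments over (a, b, c, d).
Split on d. With d = true, the clauses containing d are satisfied and !d drops from the rest; 1 of the 2^3 = 8 assignments to the other variables satisfy what remains.
With d = false, by the same count on the reduced clause set, 0 assignments work.
Total: 1 + 0 = 1.

1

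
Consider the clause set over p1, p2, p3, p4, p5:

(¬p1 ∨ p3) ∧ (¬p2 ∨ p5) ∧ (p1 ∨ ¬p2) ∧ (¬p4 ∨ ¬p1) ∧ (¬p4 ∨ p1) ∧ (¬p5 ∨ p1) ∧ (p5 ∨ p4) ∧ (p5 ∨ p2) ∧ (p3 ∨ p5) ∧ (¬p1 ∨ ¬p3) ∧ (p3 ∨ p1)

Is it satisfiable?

Try p1 = False.
Unit clause (¬p2) forces p2 = False.
Unit clause (¬p4) forces p4 = False.
Unit clause (¬p5) forces p5 = False.
Now (p5) is unsatisfied and unit — conflict.
Backtrack on p1: now try p1 = True.
Unit clause (p3) forces p3 = True.
Now (¬p3) is unsatisfied and unit — conflict.
Either choice for p1 ends in contradiction.
No assignment satisfies every clause.

No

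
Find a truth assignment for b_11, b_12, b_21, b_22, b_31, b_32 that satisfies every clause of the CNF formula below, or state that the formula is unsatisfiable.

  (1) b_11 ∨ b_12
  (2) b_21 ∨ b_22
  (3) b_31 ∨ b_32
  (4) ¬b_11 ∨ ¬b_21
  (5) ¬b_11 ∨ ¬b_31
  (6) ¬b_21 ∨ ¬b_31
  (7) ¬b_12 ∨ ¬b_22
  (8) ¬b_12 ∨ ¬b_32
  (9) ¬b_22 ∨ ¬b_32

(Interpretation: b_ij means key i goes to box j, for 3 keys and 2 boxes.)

Branch on b_11: set b_11 = True.
From the singleton clause (¬b_21), b_21 = False.
From the singleton clause (b_22), b_22 = True.
From the singleton clause (¬b_31), b_31 = False.
From the singleton clause (b_32), b_32 = True.
Now (¬b_32) is unsatisfied and unit — conflict.
Backtrack on b_11: now try b_11 = False.
From the singleton clause (b_12), b_12 = True.
From the singleton clause (¬b_22), b_22 = False.
From the singleton clause (b_21), b_21 = True.
From the singleton clause (¬b_31), b_31 = False.
From the singleton clause (b_32), b_32 = True.
Now (¬b_32) is unsatisfied and unit — conflict.
Neither b_11 = True nor b_11 = False works.

UNSATISFIABLE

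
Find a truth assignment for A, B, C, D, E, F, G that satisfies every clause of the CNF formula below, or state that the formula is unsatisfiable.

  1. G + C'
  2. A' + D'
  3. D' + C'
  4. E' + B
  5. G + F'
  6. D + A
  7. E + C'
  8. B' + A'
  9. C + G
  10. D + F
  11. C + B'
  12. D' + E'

Branch on G: set G = 1.
Branch on A: set A = 0.
Unit clause (D) forces D = 1.
Unit clause (C') forces C = 0.
Unit clause (B') forces B = 0.
Unit clause (E') forces E = 0.
All clauses hold; F can take either value.

A: 0, B: 0, C: 0, D: 1, E: 0, F: 0, G: 1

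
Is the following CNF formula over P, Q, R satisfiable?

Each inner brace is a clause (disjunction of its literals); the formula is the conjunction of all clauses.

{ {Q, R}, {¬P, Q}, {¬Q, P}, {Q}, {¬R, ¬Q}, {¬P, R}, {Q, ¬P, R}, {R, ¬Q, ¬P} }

Unit clause (Q) forces Q = True.
Unit clause (P) forces P = True.
Unit clause (¬R) forces R = False.
That conflicts with the unit clause (R).
No assignment satisfies every clause.

No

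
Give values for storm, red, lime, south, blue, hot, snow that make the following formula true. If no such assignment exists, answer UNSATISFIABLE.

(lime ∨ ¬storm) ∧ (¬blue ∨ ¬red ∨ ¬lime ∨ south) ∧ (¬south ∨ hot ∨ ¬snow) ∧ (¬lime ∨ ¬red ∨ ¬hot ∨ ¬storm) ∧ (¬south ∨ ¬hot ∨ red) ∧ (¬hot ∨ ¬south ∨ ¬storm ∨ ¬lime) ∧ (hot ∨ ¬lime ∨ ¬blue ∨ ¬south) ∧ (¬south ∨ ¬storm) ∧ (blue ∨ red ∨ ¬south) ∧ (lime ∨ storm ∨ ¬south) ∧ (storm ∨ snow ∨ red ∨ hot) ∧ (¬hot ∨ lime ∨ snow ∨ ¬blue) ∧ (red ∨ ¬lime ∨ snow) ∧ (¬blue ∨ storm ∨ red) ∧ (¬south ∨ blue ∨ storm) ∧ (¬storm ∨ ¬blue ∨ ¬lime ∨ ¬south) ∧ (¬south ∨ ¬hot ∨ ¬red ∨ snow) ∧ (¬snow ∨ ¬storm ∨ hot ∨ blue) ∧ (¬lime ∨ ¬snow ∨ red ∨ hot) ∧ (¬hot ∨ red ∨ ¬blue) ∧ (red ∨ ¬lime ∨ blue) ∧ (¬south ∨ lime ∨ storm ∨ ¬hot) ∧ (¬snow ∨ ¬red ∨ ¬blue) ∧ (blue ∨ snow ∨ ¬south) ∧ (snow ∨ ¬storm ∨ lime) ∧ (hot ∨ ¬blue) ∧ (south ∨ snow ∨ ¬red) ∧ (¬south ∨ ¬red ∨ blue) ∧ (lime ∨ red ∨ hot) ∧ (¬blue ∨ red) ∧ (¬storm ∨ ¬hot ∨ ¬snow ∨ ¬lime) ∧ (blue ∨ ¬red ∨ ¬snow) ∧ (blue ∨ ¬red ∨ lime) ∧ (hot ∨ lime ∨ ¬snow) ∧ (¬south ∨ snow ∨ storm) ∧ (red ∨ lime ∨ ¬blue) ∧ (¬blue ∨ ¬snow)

storm: False, red: False, lime: False, south: False, blue: False, hot: True, snow: True

Branch on lime: set lime = False.
Unit clause (¬storm) forces storm = False.
Unit clause (¬south) forces south = False.
Branch on blue: set blue = False.
Unit clause (¬red) forces red = False.
Unit clause (hot) forces hot = True.
Every clause is now satisfied; snow is unconstrained.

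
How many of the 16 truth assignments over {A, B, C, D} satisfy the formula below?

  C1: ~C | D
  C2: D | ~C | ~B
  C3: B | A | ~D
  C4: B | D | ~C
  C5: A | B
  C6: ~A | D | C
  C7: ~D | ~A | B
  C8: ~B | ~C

3

There are 2^4 = 16 truth assignments over (A, B, C, D).
Check each against the 8 clauses (columns in the order A, B, C, D):
  F F F F  ✗ fails (A | B)
  F F F T  ✗ fails (B | A | ~D)
  F F T F  ✗ fails (~C | D)
  F F T T  ✗ fails (B | A | ~D)
  F T F F  ✓ satisfies all
  F T F T  ✓ satisfies all
  F T T F  ✗ fails (~C | D)
  F T T T  ✗ fails (~B | ~C)
  T F F F  ✗ fails (~A | D | C)
  T F F T  ✗ fails (~D | ~A | B)
  T F T F  ✗ fails (~C | D)
  T F T T  ✗ fails (~D | ~A | B)
  T T F F  ✗ fails (~A | D | C)
  T T F T  ✓ satisfies all
  T T T F  ✗ fails (~C | D)
  T T T T  ✗ fails (~B | ~C)
3 of the 16 rows are models.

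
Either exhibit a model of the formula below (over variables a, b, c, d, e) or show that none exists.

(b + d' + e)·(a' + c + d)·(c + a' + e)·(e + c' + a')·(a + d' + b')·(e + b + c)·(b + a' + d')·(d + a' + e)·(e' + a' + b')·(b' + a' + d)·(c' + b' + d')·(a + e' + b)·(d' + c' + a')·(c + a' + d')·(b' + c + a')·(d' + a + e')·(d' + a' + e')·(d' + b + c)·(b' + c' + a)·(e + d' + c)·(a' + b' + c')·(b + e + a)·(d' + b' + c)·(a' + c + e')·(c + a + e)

Case b = 0:
Case d = 0:
Case a = 1:
The clause (c) is unit, so c = 1.
The clause (e) is unit, so e = 1.
Every clause now holds.

a ↦ 1,  b ↦ 0,  c ↦ 1,  d ↦ 0,  e ↦ 1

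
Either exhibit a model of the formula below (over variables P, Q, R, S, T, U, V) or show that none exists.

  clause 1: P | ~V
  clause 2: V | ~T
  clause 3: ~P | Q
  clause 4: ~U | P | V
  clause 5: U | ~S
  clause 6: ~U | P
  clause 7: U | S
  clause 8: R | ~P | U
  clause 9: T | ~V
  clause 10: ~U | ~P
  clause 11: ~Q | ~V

UNSATISFIABLE

Try P = 1.
Unit clause (Q) forces Q = 1.
Unit clause (~U) forces U = 0.
Unit clause (~S) forces S = 0.
But (S) is also a unit clause — contradiction.
Backtrack on P: now try P = 0.
Unit clause (~V) forces V = 0.
Unit clause (~T) forces T = 0.
Unit clause (~U) forces U = 0.
Unit clause (~S) forces S = 0.
But (S) is also a unit clause — contradiction.
Either choice for P ends in contradiction.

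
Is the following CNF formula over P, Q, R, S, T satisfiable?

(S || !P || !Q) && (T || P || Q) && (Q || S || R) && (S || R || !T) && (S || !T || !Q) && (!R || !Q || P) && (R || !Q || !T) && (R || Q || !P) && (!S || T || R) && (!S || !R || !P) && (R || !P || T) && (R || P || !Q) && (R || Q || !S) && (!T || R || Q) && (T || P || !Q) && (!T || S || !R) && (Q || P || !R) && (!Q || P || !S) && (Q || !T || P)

Yes, satisfiable

Try S = false.
Try P = true.
The clause (!Q) is unit, so Q = false.
The clause (R) is unit, so R = true.
The clause (!T) is unit, so T = false.
This assignment satisfies each clause.
A satisfying assignment: P=true,  Q=false,  R=true,  S=false,  T=false.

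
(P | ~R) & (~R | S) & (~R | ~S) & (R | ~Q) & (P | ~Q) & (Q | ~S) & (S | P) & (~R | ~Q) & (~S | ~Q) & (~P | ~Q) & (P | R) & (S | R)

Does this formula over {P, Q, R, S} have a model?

Suppose P = 1.
The clause (~Q) is unit, so Q = 0.
The clause (~S) is unit, so S = 0.
The clause (~R) is unit, so R = 0.
But (R) is also a unit clause — contradiction.
So P must be the other value — set P = 0.
The clause (~R) is unit, so R = 0.
But (R) is also a unit clause — contradiction.
Neither P = 1 nor P = 0 works.
No assignment satisfies every clause.

No, unsatisfiable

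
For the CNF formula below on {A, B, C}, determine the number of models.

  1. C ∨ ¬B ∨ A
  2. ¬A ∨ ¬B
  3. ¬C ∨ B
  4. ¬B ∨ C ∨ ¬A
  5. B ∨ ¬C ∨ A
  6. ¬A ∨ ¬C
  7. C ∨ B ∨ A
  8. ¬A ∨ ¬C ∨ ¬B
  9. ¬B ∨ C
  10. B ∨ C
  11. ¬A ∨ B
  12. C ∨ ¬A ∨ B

1

There are 2^3 = 8 truth assignments over (A, B, C).
Check each against the 12 clauses (columns in the order A, B, C):
  F F F  ✗ fails (C ∨ B ∨ A)
  F F T  ✗ fails (¬C ∨ B)
  F T F  ✗ fails (C ∨ ¬B ∨ A)
  F T T  ✓ satisfies all
  T F F  ✗ fails (B ∨ C)
  T F T  ✗ fails (¬C ∨ B)
  T T F  ✗ fails (¬A ∨ ¬B)
  T T T  ✗ fails (¬A ∨ ¬B)
1 of the 8 rows is a model.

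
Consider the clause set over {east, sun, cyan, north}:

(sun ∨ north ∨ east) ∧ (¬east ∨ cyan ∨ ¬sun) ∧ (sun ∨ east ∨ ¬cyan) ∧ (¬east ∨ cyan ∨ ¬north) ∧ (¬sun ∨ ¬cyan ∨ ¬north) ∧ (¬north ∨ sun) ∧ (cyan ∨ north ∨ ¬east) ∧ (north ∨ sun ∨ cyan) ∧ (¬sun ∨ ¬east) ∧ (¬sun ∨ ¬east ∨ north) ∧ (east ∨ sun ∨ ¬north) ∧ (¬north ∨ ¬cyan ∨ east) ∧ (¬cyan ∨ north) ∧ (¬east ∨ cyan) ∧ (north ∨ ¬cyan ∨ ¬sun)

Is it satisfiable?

Yes

Case north = False:
Unit clause (¬cyan) forces cyan = False.
Unit clause (¬east) forces east = False.
Unit clause (sun) forces sun = True.
This assignment satisfies each clause.
A satisfying assignment: east: False,  sun: True,  cyan: False,  north: False.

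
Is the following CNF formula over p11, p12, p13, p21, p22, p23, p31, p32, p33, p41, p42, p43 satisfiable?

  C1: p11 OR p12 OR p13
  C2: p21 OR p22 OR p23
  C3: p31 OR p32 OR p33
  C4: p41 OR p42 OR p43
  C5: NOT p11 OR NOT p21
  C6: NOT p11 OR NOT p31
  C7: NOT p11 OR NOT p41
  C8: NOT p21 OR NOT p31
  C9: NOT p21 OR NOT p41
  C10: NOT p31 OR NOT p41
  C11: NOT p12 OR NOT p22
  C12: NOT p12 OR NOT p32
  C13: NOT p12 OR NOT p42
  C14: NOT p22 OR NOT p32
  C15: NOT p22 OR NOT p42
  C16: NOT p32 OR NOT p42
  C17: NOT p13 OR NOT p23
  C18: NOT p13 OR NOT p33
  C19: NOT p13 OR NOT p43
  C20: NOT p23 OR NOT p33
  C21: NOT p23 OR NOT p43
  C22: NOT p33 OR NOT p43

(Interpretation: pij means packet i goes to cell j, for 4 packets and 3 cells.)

Suppose p11 = false.
Suppose p12 = true.
(NOT p22) alone gives p22 = false.
(NOT p32) alone gives p32 = false.
(NOT p42) alone gives p42 = false.
Suppose p21 = true.
(NOT p31) alone gives p31 = false.
(p33) alone gives p33 = true.
(NOT p41) alone gives p41 = false.
(p43) alone gives p43 = true.
But (NOT p43) is also a unit clause — contradiction.
That branch fails; take p21 = false instead.
(p23) alone gives p23 = true.
(NOT p13) alone gives p13 = false.
(NOT p33) alone gives p33 = false.
(p31) alone gives p31 = true.
(NOT p41) alone gives p41 = false.
(p43) alone gives p43 = true.
But (NOT p43) is also a unit clause — contradiction.
Both values of p21 lead to a conflict.
That branch fails; take p12 = false instead.
(p13) alone gives p13 = true.
(NOT p23) alone gives p23 = false.
(NOT p33) alone gives p33 = false.
(NOT p43) alone gives p43 = false.
Suppose p21 = true.
(NOT p31) alone gives p31 = false.
(p32) alone gives p32 = true.
(NOT p41) alone gives p41 = false.
(p42) alone gives p42 = true.
But (NOT p42) is also a unit clause — contradiction.
That branch fails; take p21 = false instead.
(p22) alone gives p22 = true.
(NOT p32) alone gives p32 = false.
(p31) alone gives p31 = true.
(NOT p41) alone gives p41 = false.
(p42) alone gives p42 = true.
But (NOT p42) is also a unit clause — contradiction.
Both values of p21 lead to a conflict.
Both values of p12 lead to a conflict.
That branch fails; take p11 = true instead.
(NOT p21) alone gives p21 = false.
(NOT p31) alone gives p31 = false.
(NOT p41) alone gives p41 = false.
Suppose p22 = true.
(NOT p12) alone gives p12 = false.
(NOT p32) alone gives p32 = false.
(p33) alone gives p33 = true.
(NOT p42) alone gives p42 = false.
(p43) alone gives p43 = true.
But (NOT p43) is also a unit clause — contradiction.
That branch fails; take p22 = false instead.
(p23) alone gives p23 = true.
(NOT p13) alone gives p13 = false.
(NOT p33) alone gives p33 = false.
(p32) alone gives p32 = true.
(NOT p12) alone gives p12 = false.
(NOT p42) alone gives p42 = false.
(p43) alone gives p43 = true.
But (NOT p43) is also a unit clause — contradiction.
Both values of p22 lead to a conflict.
Both values of p11 lead to a conflict.
No assignment satisfies every clause.

No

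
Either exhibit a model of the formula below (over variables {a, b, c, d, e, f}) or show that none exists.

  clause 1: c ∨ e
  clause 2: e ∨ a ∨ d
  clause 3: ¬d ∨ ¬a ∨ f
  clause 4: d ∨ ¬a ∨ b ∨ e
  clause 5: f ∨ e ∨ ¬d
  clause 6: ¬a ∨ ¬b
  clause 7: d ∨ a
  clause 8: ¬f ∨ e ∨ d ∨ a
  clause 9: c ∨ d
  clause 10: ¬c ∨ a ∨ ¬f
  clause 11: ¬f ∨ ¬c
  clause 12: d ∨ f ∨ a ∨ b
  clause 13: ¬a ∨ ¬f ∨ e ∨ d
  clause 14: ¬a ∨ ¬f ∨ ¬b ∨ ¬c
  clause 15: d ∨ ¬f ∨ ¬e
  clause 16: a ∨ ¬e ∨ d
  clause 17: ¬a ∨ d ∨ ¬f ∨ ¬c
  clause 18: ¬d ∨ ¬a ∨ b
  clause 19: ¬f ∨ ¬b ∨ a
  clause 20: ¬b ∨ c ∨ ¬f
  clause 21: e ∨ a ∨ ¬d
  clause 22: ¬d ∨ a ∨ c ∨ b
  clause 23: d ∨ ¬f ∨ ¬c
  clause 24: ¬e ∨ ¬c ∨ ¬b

a ↦ True; b ↦ False; c ↦ True; d ↦ False; e ↦ True; f ↦ False

Try c = True.
The clause (¬f) is unit, so f = False.
Try d = False.
The clause (a) is unit, so a = True.
The clause (¬b) is unit, so b = False.
The clause (e) is unit, so e = True.
Every clause now holds.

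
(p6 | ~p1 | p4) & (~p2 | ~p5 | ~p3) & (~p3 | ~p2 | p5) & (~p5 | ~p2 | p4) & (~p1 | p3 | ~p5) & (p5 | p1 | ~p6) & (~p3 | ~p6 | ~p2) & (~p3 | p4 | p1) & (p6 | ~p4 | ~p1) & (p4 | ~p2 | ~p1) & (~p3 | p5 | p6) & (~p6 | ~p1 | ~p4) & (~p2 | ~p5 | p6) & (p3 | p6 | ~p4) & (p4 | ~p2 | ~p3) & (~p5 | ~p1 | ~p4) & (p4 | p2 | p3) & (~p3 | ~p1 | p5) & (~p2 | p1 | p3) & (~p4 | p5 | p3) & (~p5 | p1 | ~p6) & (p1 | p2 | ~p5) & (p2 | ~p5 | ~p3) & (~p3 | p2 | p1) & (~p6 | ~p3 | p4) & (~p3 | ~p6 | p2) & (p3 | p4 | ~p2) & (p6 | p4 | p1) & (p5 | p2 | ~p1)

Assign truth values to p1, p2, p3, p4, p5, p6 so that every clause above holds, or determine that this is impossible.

Case p6 = 1:
Case p5 = 1:
(p1) alone gives p1 = 1.
(p3) alone gives p3 = 1.
(~p2) alone gives p2 = 0.
That conflicts with the unit clause (p2).
Backtrack on p5: now try p5 = 0.
(p1) alone gives p1 = 1.
(~p4) alone gives p4 = 0.
(~p2) alone gives p2 = 0.
That conflicts with the unit clause (p2).
Both values of p5 lead to a conflict.
Backtrack on p6: now try p6 = 0.
Case p1 = 0:
(p4) alone gives p4 = 1.
(p3) alone gives p3 = 1.
(p5) alone gives p5 = 1.
(~p2) alone gives p2 = 0.
That conflicts with the unit clause (p2).
Backtrack on p1: now try p1 = 1.
(p4) alone gives p4 = 1.
That conflicts with the unit clause (~p4).
Both values of p1 lead to a conflict.
Both values of p6 lead to a conflict.

UNSATISFIABLE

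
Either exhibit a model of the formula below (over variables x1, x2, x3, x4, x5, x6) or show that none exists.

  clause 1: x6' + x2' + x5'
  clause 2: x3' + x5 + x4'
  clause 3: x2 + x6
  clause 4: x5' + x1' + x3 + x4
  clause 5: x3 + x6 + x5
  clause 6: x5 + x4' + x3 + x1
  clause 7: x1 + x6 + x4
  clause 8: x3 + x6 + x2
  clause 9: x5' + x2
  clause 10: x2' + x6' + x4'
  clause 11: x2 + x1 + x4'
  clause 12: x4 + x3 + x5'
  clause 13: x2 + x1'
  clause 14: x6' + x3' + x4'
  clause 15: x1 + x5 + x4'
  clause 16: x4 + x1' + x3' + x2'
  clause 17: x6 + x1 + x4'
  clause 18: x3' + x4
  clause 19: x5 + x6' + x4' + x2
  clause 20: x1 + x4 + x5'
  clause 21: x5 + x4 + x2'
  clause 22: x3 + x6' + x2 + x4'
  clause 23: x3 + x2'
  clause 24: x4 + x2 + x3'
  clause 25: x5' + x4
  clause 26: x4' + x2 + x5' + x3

Try x2 = 1.
(x3) alone gives x3 = 1.
(x4) alone gives x4 = 1.
(x5) alone gives x5 = 1.
(x6') alone gives x6 = 0.
(x1) alone gives x1 = 1.
This assignment satisfies each clause.

x1: 1,  x2: 1,  x3: 1,  x4: 1,  x5: 1,  x6: 0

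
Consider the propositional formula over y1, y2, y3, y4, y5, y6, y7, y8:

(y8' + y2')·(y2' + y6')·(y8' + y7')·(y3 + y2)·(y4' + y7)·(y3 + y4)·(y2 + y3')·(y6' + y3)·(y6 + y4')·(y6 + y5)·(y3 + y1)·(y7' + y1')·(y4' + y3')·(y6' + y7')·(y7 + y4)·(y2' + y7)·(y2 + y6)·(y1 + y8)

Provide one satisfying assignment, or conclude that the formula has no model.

UNSATISFIABLE

Branch on y8: set y8 = 0.
(y1) alone gives y1 = 1.
(y7') alone gives y7 = 0.
(y4') alone gives y4 = 0.
That conflicts with the unit clause (y4).
Backtrack on y8: now try y8 = 1.
(y2') alone gives y2 = 0.
(y7') alone gives y7 = 0.
(y3) alone gives y3 = 1.
That conflicts with the unit clause (y3').
Both values of y8 lead to a conflict.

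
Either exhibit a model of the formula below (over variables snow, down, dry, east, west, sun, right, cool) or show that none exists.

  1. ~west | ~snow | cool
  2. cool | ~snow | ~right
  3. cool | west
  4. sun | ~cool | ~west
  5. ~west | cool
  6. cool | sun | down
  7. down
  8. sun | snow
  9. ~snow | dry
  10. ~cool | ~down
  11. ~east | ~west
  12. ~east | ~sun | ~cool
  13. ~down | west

UNSATISFIABLE

(down) alone gives down = 1.
(~cool) alone gives cool = 0.
(west) alone gives west = 1.
That conflicts with the unit clause (~west).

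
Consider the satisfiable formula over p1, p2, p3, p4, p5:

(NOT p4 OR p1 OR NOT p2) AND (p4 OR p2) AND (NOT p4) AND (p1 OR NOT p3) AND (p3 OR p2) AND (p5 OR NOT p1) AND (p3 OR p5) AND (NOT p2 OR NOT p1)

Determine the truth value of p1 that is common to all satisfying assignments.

Suppose p1 = true.
(NOT p4) alone gives p4 = false.
(p2) alone gives p2 = true.
But (NOT p2) is also a unit clause — contradiction.
So every satisfying assignment has p1 = False.

False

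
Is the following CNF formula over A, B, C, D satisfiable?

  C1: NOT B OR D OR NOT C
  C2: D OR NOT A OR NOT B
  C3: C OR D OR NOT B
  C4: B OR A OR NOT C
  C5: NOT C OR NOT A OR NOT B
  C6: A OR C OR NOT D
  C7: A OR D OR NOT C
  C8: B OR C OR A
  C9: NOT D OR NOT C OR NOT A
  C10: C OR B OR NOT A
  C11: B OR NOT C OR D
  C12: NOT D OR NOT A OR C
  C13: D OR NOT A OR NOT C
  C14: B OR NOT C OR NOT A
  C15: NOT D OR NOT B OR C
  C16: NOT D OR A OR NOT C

No

Branch on B: set B = false.
Branch on A: set A = true.
The clause (C) is unit, so C = true.
But (NOT C) is also a unit clause — contradiction.
That branch fails; take A = false instead.
The clause (NOT C) is unit, so C = false.
But (C) is also a unit clause — contradiction.
Both values of A lead to a conflict.
That branch fails; take B = true instead.
Branch on D: set D = true.
The clause (C) is unit, so C = true.
The clause (NOT A) is unit, so A = false.
But (A) is also a unit clause — contradiction.
That branch fails; take D = false instead.
The clause (NOT C) is unit, so C = false.
But (C) is also a unit clause — contradiction.
Both values of D lead to a conflict.
Both values of B lead to a conflict.
No assignment satisfies every clause.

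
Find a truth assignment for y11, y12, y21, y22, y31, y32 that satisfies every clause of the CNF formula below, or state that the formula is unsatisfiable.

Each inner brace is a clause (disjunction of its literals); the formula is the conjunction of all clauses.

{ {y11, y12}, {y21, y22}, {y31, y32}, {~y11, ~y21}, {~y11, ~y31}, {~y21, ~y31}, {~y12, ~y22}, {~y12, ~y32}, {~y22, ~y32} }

Case y11 = 1:
(~y21) alone gives y21 = 0.
(y22) alone gives y22 = 1.
(~y31) alone gives y31 = 0.
(y32) alone gives y32 = 1.
That conflicts with the unit clause (~y32).
Undo y11 and try y11 = 0.
(y12) alone gives y12 = 1.
(~y22) alone gives y22 = 0.
(y21) alone gives y21 = 1.
(~y31) alone gives y31 = 0.
(y32) alone gives y32 = 1.
That conflicts with the unit clause (~y32).
Both values of y11 lead to a conflict.

UNSATISFIABLE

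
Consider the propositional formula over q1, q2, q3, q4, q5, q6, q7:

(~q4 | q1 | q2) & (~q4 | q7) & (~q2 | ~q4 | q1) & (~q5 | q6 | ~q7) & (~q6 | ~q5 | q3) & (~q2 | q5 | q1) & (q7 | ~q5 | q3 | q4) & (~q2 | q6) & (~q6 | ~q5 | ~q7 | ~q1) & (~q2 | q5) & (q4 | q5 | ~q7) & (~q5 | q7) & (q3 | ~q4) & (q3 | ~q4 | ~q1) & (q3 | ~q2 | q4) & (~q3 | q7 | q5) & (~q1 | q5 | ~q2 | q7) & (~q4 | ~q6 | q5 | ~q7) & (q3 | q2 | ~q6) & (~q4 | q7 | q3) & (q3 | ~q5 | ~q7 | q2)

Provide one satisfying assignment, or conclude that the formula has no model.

q1: 0,  q2: 0,  q3: 1,  q4: 0,  q5: 1,  q6: 1,  q7: 1

Branch on q4: set q4 = 0.
Branch on q2: set q2 = 0.
Branch on q5: set q5 = 1.
(q7) alone gives q7 = 1.
(q6) alone gives q6 = 1.
(q3) alone gives q3 = 1.
(~q1) alone gives q1 = 0.
This assignment satisfies each clause.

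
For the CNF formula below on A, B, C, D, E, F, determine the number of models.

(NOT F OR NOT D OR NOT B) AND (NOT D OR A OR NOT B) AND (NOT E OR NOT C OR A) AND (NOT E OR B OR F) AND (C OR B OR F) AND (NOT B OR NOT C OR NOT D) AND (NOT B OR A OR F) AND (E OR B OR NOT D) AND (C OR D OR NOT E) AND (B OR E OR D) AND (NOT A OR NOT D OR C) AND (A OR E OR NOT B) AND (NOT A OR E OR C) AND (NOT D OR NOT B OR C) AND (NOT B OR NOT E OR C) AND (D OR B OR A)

7

There are 2^6 = 64 truth assignments over (A, B, C, D, E, F).
Split on E. With E = true, the clauses containing E are satisfied and NOT E drops from the rest; 5 of the 2^5 = 32 assignments to the other variables satisfy what remains.
With E = false, by the same count on the reduced clause set, 2 assignments work.
(One model: A=F, B=F, C=F, D=T, E=T, F=T.)
Total: 5 + 2 = 7.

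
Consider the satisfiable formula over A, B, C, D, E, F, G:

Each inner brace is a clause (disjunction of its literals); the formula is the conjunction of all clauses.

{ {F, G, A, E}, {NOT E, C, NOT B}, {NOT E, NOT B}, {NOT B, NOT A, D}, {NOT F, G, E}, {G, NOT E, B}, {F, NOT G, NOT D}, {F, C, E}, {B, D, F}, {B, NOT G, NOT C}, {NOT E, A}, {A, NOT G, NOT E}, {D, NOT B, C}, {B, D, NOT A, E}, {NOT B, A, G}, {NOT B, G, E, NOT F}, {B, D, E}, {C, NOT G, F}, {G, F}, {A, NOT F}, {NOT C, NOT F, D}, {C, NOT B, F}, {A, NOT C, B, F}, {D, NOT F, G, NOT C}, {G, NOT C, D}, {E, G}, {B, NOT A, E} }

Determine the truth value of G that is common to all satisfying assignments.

Suppose G = false.
Unit clause (F) forces F = true.
Unit clause (E) forces E = true.
Unit clause (NOT B) forces B = false.
Now (B) is unsatisfied and unit — conflict.
So every satisfying assignment has G = True.

True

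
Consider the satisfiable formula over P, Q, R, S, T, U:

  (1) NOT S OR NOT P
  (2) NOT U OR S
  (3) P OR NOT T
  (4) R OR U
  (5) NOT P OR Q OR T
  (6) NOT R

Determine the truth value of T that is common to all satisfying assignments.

Suppose T = true.
(P) alone gives P = true.
(NOT S) alone gives S = false.
(NOT U) alone gives U = false.
(R) alone gives R = true.
Now (NOT R) is unsatisfied and unit — conflict.
So every satisfying assignment has T = False.

False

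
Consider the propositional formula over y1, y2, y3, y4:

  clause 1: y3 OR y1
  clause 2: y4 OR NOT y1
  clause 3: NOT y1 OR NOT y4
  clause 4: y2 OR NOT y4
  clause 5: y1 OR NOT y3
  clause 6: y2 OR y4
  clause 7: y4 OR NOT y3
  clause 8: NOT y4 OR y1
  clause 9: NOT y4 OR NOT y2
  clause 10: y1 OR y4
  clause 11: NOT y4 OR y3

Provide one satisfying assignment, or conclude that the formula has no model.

UNSATISFIABLE

Try y3 = true.
Unit clause (y1) forces y1 = true.
Unit clause (y4) forces y4 = true.
That conflicts with the unit clause (NOT y4).
Undo y3 and try y3 = false.
Unit clause (y1) forces y1 = true.
Unit clause (y4) forces y4 = true.
That conflicts with the unit clause (NOT y4).
Both values of y3 lead to a conflict.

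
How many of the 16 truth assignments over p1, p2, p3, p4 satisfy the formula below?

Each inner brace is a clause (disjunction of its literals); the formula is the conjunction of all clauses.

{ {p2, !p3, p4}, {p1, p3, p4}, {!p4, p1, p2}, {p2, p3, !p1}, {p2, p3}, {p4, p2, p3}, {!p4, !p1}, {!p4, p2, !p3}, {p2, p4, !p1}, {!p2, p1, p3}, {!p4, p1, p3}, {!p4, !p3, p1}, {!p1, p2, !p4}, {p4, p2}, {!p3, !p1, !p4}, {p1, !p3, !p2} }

2

There are 2^4 = 16 truth assignments over (p1, p2, p3, p4).
Check each against the 16 clauses (columns in the order p1, p2, p3, p4):
  F F F F  ✗ fails (p1 || p3 || p4)
  F F F T  ✗ fails (!p4 || p1 || p2)
  F F T F  ✗ fails (p2 || !p3 || p4)
  F F T T  ✗ fails (!p4 || p1 || p2)
  F T F F  ✗ fails (p1 || p3 || p4)
  F T F T  ✗ fails (!p2 || p1 || p3)
  F T T F  ✗ fails (p1 || !p3 || !p2)
  F T T T  ✗ fails (!p4 || !p3 || p1)
  T F F F  ✗ fails (p2 || p3 || !p1)
  T F F T  ✗ fails (p2 || p3 || !p1)
  T F T F  ✗ fails (p2 || !p3 || p4)
  T F T T  ✗ fails (!p4 || !p1)
  T T F F  ✓ satisfies all
  T T F T  ✗ fails (!p4 || !p1)
  T T T F  ✓ satisfies all
  T T T T  ✗ fails (!p4 || !p1)
2 of the 16 rows are models.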